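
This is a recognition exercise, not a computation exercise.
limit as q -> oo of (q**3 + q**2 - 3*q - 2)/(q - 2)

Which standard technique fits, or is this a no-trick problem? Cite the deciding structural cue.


Diagnosis: dominant-term comparison — divide by the highest power of q present: lower-order terms vanish and the dominant ratio remains. Viewed as a single quotient this is an ∞/∞ form — an at-infinity application of l'Hôpital's rule would also resolve it; comparing leading growth reads the answer without differentiating.


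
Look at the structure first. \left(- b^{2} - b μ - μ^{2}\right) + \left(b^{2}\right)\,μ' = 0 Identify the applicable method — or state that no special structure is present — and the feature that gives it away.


Method: the homogeneous substitution — scaling b and μ together leaves the slope fixed — it depends only on μ/b, so substitute the ratio.


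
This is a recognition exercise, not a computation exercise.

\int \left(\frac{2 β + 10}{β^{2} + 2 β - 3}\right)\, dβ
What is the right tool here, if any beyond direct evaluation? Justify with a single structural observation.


Method: partial fractions — rational integrand, reducible denominator β^{2} + 2 β - 3: decompose first, integrate second.


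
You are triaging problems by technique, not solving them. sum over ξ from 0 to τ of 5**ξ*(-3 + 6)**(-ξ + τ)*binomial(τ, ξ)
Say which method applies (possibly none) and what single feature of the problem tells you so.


Best approach: the binomial theorem — binomial coefficients against complementary powers of 5 and (-3 + 6): recognize the binomial expansion and resum.


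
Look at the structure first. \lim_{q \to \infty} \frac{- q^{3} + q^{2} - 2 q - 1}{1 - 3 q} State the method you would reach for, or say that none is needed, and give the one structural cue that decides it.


Verdict: dominant-term comparison — divide through by the highest power of q; every lower-order term dies and the dominant terms decide the limit. As a single quotient, the ∞/∞ shape would yield to repeated differentiation as well — the growth comparison gets there in one look.


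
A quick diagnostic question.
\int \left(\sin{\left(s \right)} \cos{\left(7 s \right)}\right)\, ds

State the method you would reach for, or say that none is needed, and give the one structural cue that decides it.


Technique: a trigonometric identity — apply product-to-sum to \sin{\left(s \right)} \cos{\left(7 s \right)}: two clean single-angle terms replace one awkward product.


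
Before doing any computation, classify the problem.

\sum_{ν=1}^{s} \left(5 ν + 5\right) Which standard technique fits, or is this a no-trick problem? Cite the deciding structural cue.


Best approach: no special technique — the summand is a plain polynomial in ν (expanding first if it arrives factored); standard power-sum formulas evaluate it term by term.


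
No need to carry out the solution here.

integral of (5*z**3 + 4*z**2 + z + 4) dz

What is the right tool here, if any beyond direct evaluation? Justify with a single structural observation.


Method: no special technique — the integrand is a sum of constant multiples of powers of z — integrate term by term.


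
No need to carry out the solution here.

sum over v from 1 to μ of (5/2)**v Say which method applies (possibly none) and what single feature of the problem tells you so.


Verdict: the geometric series formula — consecutive terms stand in a fixed index-free ratio — the geometric sum formula closes it.


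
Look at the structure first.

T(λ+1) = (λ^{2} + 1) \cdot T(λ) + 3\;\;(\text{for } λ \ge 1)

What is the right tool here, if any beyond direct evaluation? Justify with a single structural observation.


Best approach: a summation factor — first-order linear but the coefficient λ^{2} + 1 moves with the index — divide by the cumulative product and telescope.


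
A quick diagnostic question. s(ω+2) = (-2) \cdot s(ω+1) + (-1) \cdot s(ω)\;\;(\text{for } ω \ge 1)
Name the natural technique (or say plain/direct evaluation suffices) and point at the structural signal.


Technique: the characteristic-root method — because shifting ω leaves the equation's coefficients unchanged, exponential trials reduce it to algebra.


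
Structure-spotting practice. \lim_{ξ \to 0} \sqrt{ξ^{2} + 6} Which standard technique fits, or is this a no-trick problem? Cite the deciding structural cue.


Verdict: no special technique — the expression is continuous at the evaluation point — substitute directly; no indeterminate form appears.


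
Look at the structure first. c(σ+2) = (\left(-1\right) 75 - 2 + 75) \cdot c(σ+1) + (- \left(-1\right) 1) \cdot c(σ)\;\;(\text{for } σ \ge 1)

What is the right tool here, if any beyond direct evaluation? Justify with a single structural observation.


Best approach: the characteristic-root method — this is the constant-coefficient homogeneous case — the whole solution in σ reduces to a polynomial's roots.


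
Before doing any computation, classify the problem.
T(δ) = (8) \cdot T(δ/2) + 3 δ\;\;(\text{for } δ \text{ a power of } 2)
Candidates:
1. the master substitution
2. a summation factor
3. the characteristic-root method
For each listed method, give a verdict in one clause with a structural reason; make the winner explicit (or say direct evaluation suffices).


Method: the master substitution — treat m = log base 2 of δ as the new clock: one recursion step advances m by one while δ scales by 2.
- the master substitution: a fit — the right tool for this form.
- a summation factor — a divided-index call is outside the fixed-shift first-order family a summation factor normalizes.
- the characteristic-root method: the recursion divides its index rather than shifting it — outside the constant-shift family the root method covers.


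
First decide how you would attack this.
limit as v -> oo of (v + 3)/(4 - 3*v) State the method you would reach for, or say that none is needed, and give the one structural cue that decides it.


Technique: dominant-term comparison — as v grows, only the highest-degree terms matter — compare leading terms and read the limit off. As a single quotient, the ∞/∞ shape would yield to repeated differentiation as well — the growth comparison gets there in one look.


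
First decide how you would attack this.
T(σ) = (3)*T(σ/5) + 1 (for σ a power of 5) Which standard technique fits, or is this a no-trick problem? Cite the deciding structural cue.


Technique: the master substitution — a divide-and-conquer shape: argument σ/5, so change variables with σ = 5^m and solve the linear version.


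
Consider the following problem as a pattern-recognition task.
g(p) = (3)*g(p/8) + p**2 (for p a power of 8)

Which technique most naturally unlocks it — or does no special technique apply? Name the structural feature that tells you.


Best approach: the master substitution — the index is divided (p/8), not shifted — substitute p = 8^m to straighten it into a shift recurrence.


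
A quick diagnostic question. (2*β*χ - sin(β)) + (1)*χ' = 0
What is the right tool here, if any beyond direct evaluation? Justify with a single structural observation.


Diagnosis: a linear integrating factor — linear in the unknown with genuine forcing: multiply through by the exponential of the integrated coefficient and the left side closes into one derivative.


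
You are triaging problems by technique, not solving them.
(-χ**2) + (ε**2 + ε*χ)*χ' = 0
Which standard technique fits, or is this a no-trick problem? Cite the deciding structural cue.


Method: the homogeneous substitution — scaling ε and χ together leaves the slope fixed — it depends only on χ/ε, so substitute the ratio. With the right rearrangement (exchanging the roles of the variables where needed), this also fits a Bernoulli template; the homogeneous substitution reads the structure directly.


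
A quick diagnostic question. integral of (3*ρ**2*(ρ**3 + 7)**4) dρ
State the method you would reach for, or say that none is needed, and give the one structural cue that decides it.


Diagnosis: u-substitution — 3*ρ**2 matches the derivative of ρ**3 + 7 up to a constant; with u = ρ**3 + 7 the whole integrand folds into a function of u alone. Multiplying out and using the power rule would succeed as well, just with far more bookkeeping.


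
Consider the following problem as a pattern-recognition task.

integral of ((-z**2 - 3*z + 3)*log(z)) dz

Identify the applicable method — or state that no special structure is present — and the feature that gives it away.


Diagnosis: integration by parts — log(z) blocks direct integration but differentiates to something rational — parts with the polynomial factor -z**2 - 3*z + 3 as dv.


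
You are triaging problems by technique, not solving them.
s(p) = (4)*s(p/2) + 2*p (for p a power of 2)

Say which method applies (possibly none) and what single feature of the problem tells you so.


Method: the master substitution — the call at p/2 makes this multiplicative recursion; the master-style substitution converts it to additive.


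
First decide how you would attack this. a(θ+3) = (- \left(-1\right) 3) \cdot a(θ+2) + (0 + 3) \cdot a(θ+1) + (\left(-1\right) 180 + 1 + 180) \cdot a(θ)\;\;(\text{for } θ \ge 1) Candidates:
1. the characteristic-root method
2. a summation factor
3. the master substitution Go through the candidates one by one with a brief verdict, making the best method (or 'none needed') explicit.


Verdict: the characteristic-root method — the recurrence is linear and homogeneous with constant coefficients, so the ansatz r^θ turns it into a polynomial equation for r.
- the characteristic-root method — applicable, and directly so.
- a summation factor — the recurrence reaches back more than one step, outside the first-order family a summation factor normalizes.
- the master substitution — the recursive argument is a shift of the index, not a fixed fraction of it.


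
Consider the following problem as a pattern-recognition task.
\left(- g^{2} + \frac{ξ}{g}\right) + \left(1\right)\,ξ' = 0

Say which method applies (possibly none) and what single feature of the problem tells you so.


Method: a linear integrating factor — the unknown enters only to the first power against a nonzero forcing term — the integrating-factor template applies directly.


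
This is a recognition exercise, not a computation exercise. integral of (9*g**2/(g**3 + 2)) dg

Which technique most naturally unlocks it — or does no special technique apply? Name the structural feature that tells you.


Method: u-substitution — a chain-rule shadow: 9*g**2 alongside a function of g**3 + 2 means u = g**3 + 2 unwinds the composition in one step.


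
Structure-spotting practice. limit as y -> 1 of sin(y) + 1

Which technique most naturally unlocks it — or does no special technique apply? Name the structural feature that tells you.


Technique: no special technique — no zero denominators, no indeterminate clash at 1 — substitute and read off the value.


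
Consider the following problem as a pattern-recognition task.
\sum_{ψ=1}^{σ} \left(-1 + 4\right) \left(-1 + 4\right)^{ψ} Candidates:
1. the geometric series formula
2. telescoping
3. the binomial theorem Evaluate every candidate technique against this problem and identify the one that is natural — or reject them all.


Diagnosis: the geometric series formula — consecutive terms stand in a fixed index-free ratio — the geometric sum formula closes it.
- the geometric series formula — applicable, and directly so.
- telescoping — the summand is not presented as a shifted difference — a telescoping rewrite may exist, but the displayed structure does not offer one.
- the binomial theorem — there is no sum-raised-to-a-power identity hiding in these terms.


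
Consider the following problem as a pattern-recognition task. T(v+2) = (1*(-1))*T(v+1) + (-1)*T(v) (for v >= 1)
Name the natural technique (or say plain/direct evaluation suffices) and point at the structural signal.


Method: the characteristic-root method — try a geometric ansatz r^v: constant coefficients turn the recurrence into one polynomial equation in r.


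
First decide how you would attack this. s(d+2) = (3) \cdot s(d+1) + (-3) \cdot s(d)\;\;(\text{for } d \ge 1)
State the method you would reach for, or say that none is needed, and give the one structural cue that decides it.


Best approach: the characteristic-root method — because shifting d leaves the equation's coefficients unchanged, exponential trials reduce it to algebra.


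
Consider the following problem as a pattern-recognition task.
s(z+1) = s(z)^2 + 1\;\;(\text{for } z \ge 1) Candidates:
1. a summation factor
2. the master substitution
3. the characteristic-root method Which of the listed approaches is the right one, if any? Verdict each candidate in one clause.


Technique: no special technique — the sequence value feeds back through itself nonlinearly — linear superposition fails, and every superposition-based closed form fails with it.
- a summation factor: no summation factor applies — the rule is not linear in the sequence values.
- the master substitution — this is shift-type recursion, outside the divide-and-conquer template.
- the characteristic-root method — the recursion is nonlinear in the sequence values, so no linear-modes ansatz applies.


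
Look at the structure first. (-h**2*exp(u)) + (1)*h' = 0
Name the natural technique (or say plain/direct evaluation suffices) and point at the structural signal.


Method: separation of variables — the derivative equals a pure function of u (namely exp(u)) times a pure function of h (namely h**2); divide and integrate each side.


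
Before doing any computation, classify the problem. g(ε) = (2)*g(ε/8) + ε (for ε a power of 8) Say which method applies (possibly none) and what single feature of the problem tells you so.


Method: the master substitution — a divide-and-conquer shape: argument ε/8, so change variables with ε = 8^m and solve the linear version.


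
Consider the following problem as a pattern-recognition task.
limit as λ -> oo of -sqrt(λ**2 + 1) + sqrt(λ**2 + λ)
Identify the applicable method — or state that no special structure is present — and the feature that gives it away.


Technique: conjugate multiplication — both pieces blow up but their difference is finite; the conjugate trick rationalizes sqrt(λ**2 + λ) - sqrt(λ**2 + 1).


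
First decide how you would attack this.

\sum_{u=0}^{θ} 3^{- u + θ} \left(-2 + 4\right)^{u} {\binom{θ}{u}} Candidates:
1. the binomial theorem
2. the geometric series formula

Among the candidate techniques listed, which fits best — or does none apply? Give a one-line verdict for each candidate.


Verdict: the binomial theorem — {\binom{θ}{u}} weighting matched powers of (-2 + 4) and 3 is the expanded form of ((-2 + 4) + 3)^θ — fold it back up.
- the binomial theorem — yes — fits the structure here.
- the geometric series formula: dividing successive terms gives an index-dependent quantity, not a constant.


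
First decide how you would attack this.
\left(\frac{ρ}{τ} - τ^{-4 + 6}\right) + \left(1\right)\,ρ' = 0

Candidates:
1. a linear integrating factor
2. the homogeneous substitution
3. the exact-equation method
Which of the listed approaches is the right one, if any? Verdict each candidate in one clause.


Diagnosis: a linear integrating factor — the unknown enters only to the first power against a nonzero forcing term — the integrating-factor template applies directly.
- a linear integrating factor: a fit — the right tool for this form.
- the homogeneous substitution — the ratio of the variables does not determine the slope.
- the exact-equation method — the mixed partial derivatives differ, so the left side is not a total differential.


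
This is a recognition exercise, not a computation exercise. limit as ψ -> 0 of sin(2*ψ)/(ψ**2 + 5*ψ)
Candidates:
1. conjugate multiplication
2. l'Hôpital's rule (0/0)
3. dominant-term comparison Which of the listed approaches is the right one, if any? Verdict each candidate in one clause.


Method: l'Hôpital's rule (0/0) — numerator and denominator both vanish at 0 — a genuine 0/0 form, which is exactly when l'Hôpital applies. Expanding numerator and denominator to first order gives the same value — the rule automates exactly that.
- conjugate multiplication: rationalization has no target — no divergent radical difference appears.
- l'Hôpital's rule (0/0) — applicable, and directly so.
- dominant-term comparison — this limit is not decided by comparing polynomial growth at infinity.


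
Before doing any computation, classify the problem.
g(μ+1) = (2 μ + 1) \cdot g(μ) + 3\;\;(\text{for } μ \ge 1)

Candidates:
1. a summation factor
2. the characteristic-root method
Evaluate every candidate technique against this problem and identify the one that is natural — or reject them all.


Best approach: a summation factor — with the index-dependent coefficient 2 μ + 1, dividing by the cumulative product turns the left side into a pure difference.
- a summation factor — yes — fits the structure here.
- the characteristic-root method: the coefficients change with the index, which the root method cannot absorb.


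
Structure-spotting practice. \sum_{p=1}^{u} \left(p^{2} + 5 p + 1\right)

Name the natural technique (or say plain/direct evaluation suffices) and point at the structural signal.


Best approach: no special technique — recognize the absence of structure: constant-multiple powers of p summed plainly, no special method required.


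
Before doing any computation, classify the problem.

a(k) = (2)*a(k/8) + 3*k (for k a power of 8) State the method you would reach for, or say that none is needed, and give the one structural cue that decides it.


Technique: the master substitution — a divide-and-conquer shape: argument k/8, so change variables with k = 8^m and solve the linear version.


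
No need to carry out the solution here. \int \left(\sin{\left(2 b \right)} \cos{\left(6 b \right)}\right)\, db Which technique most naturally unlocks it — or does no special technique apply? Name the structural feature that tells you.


Technique: a trigonometric identity — the identity turns \sin{\left(2 b \right)} \cos{\left(6 b \right)} into two lone cosines/sines, each trivially integrable.


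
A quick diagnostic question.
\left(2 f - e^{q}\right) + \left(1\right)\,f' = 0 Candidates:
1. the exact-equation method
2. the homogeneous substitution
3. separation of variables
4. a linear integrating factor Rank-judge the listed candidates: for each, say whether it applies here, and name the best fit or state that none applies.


Technique: a linear integrating factor — first power of f, nonzero forcing: the integrating-factor recipe applies verbatim with p = 2.
- the exact-equation method — no potential function has this form as its differential, as written.
- the homogeneous substitution: rescaling both variables together changes the slope, so no ratio substitution collapses it.
- separation of variables — the two dependences are entangled, not a clean product of one-variable pieces.
- a linear integrating factor — a fit — the right tool for this form.


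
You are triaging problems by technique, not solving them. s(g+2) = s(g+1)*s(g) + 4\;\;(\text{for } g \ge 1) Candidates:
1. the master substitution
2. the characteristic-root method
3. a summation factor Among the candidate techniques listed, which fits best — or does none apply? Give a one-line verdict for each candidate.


Diagnosis: no special technique — a nonlinear dependence on earlier terms breaks linearity, and with it every superposition-based closed form.
- the master substitution — this is shift-type recursion, outside the divide-and-conquer template.
- the characteristic-root method: nonlinearity rules out exponential-mode superposition from the start.
- a summation factor — no summation factor applies — the rule is not linear in the sequence values.


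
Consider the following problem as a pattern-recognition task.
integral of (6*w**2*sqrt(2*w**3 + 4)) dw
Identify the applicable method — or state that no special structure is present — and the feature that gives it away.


Method: u-substitution — read it as f(2*w**3 + 4) times a constant multiple of d(2*w**3 + 4): one substitution, u = 2*w**3 + 4, finishes it.


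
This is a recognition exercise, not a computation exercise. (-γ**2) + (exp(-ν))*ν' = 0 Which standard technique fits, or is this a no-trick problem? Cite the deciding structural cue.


Verdict: separation of variables — solved for the derivative, the right side splits multiplicatively into a function of each variable alone — divide and integrate each side. One could also solve this as an exact equation; with each coefficient in its own variable, separating is the same work with fewer steps.


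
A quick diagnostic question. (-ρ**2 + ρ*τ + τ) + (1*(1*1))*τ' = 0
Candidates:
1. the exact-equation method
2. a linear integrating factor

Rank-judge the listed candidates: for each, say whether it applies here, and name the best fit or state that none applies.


Diagnosis: a linear integrating factor — linear in the unknown with genuine forcing: multiply through by the exponential of the integrated coefficient and the left side closes into one derivative.
- the exact-equation method: the mixed-partials test fails on this split — it is not an exact differential as presented.
- a linear integrating factor: a fit — the right tool for this form.


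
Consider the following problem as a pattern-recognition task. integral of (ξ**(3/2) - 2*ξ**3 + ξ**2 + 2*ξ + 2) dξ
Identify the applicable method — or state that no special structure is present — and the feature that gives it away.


Best approach: no special technique — a term-by-term power-rule job in ξ; no substitution or rearrangement earns its keep here.


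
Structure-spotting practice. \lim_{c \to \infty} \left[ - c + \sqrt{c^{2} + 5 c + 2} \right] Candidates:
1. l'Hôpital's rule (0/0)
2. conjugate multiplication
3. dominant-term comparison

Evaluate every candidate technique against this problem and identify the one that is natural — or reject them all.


Verdict: conjugate multiplication — an infinity-minus-infinity difference with a surviving radical — multiply by the conjugate to cancel the divergence.
- l'Hôpital's rule (0/0) — the expression is a difference driving to ∞ − ∞, not a 0/0 quotient — there is no ratio for the rule to differentiate.
- conjugate multiplication — a fit — the right tool for this form.
- dominant-term comparison: this limit is not decided by comparing polynomial growth at infinity.


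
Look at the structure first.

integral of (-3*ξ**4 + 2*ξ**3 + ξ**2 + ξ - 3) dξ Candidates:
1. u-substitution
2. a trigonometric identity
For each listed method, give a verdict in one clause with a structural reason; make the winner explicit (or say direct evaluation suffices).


Technique: no special technique — every term is a constant multiple of a power of ξ; term-wise power-rule integration needs no preliminary transformation.
- u-substitution: no substitution does more than relabel what direct integration already handles.
- a trigonometric identity: no sine or cosine appears, so there is nothing for a trigonometric identity to act on.


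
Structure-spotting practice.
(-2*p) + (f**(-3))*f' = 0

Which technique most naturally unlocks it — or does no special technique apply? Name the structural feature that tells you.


Technique: separation of variables — solved for the derivative, the right side splits multiplicatively into a function of each variable alone — divide and integrate each side. One could also solve this as an exact equation; with each coefficient in its own variable, separating is the same work with fewer steps.


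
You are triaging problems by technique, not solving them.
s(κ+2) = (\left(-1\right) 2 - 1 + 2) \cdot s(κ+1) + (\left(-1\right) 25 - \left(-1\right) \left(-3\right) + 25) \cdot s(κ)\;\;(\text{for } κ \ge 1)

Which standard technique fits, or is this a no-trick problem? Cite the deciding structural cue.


Method: the characteristic-root method — linear, homogeneous, constant coefficients: solutions of the form r^κ exist — find the roots of the characteristic polynomial.


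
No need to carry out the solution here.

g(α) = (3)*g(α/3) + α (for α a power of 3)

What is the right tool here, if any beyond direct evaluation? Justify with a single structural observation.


Method: the master substitution — the index is divided (α/3), not shifted — substitute α = 3^m to straighten it into a shift recurrence.


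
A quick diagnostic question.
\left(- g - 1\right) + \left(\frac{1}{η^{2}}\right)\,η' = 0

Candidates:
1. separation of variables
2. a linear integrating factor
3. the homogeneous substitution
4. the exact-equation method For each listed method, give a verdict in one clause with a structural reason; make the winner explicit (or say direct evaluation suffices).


Diagnosis: separation of variables — separating collects all η-dependence with the derivative and leaves all g-dependence opposite: variables separate.
- separation of variables: yes, a natural case for it.
- a linear integrating factor — a nonlinear term in the unknown puts this outside the integrating-factor template.
- the homogeneous substitution: rescaling both variables together changes the slope, so no ratio substitution collapses it.
- the exact-equation method — the cross-partial test holds only vacuously — each coefficient lives in its own variable, so the exactness machinery reads no structure the split form does not already show.


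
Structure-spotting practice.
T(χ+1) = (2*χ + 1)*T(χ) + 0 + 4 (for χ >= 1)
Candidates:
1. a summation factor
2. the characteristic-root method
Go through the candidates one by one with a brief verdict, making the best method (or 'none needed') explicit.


Method: a summation factor — one-term recursion with variable weight 2*χ + 1 is solved by product normalization, not by root-finding.
- a summation factor — applies; the problem has the shape this method handles.
- the characteristic-root method: the coefficients change with the index, which the root method cannot absorb.


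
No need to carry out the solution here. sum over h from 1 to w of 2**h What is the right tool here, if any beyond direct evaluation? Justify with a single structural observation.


Technique: the geometric series formula — term-over-term division gives 2 every time — index-free ratio, geometric sum formula applies.


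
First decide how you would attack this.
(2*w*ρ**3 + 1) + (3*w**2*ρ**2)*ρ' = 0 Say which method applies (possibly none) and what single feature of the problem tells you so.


Verdict: the exact-equation method — the compatibility test passes: the ρ-derivative of 2*w*ρ**3 + 1 matches the w-derivative of 3*w**2*ρ**2, so integrate a potential.


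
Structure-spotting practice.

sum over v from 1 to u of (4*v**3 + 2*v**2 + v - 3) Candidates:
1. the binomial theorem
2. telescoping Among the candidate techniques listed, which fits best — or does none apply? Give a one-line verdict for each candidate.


Technique: no special technique — this is bookkeeping, not technique: standard formulas for sums of constant-multiple powers of v apply termwise.
- the binomial theorem — there is no pair of bases whose matched powers would reassemble into a single binomial power.
- telescoping — the terms as presented offer no neighboring cancellation — a telescoping rewrite may exist, but the displayed structure does not hand one over.


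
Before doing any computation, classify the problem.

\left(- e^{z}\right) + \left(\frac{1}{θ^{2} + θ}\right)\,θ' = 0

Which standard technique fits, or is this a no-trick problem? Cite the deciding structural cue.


Best approach: separation of variables — solved for the derivative, the right side splits multiplicatively into a function of each variable alone — divide and integrate each side. This doubles as a Bernoulli equation in the unknown as written; dividing and integrating works on it directly.


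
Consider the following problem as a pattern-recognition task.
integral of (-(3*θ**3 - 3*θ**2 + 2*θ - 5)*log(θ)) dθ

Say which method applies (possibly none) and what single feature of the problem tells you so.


Best approach: integration by parts — the presence of log(θ) against a polynomial factor is the standard differentiate-the-log setup.


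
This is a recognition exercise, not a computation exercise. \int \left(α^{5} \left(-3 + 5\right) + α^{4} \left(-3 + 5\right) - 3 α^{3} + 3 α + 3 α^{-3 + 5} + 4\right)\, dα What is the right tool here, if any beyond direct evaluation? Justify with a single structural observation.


Best approach: no special technique — scan for structure and find none: constant multiples of powers of α, integrate directly.


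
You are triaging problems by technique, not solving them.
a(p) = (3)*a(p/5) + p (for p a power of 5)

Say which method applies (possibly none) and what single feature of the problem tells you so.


Verdict: the master substitution — the recursive call is at index p/5 rather than a shift, a divide-and-conquer shape — substituting p = 5^m linearizes it.


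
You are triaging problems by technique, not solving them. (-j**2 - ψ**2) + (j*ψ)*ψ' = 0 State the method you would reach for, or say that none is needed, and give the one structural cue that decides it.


Verdict: the homogeneous substitution — the slope is degree-zero homogeneous: the ratio substitution v = ψ/j collapses it. A Bernoulli substitution is a fair alternative on this equation directly; the homogeneous reading takes it as given.


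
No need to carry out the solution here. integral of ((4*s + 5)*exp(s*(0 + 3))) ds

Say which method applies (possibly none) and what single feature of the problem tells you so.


Method: integration by parts — the integrand splits as 4*s + 5 times exp(s*(0 + 3)) — repeatedly differentiating the polynomial part kills it, which is the parts ladder.


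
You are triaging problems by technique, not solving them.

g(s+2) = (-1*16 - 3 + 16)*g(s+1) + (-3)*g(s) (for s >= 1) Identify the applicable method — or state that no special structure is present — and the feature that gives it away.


Diagnosis: the characteristic-root method — the recurrence treats every index alike (constant coefficients, no forcing) — precisely the regime where r^s trials close it.


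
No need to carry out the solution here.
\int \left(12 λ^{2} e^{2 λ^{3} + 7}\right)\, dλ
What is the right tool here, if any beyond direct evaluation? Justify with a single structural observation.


Best approach: u-substitution — collected, the integrand has one factor that is, up to a constant, the derivative of an inner expression the rest depends on — substitute for that inner expression.


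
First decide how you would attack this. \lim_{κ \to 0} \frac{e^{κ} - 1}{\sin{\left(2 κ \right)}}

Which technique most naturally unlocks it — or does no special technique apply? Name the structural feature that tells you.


Technique: l'Hôpital's rule (0/0) — numerator and denominator both vanish at 0 — a genuine 0/0 form, which is exactly when l'Hôpital applies. A local series expansion at the point resolves it as well; the rule is the packaged version of that step.


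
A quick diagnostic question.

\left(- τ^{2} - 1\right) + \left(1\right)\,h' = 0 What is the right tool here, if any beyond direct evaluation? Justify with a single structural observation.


Verdict: no special technique — with h absent the equation is not coupled at all: direct integration in τ.


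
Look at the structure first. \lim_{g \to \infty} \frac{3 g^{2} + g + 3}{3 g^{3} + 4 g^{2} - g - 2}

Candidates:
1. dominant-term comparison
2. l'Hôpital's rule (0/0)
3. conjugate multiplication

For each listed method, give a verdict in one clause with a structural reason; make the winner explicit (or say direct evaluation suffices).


Diagnosis: dominant-term comparison — growth-rate triage: the leading powers of g decide the limit, everything else is noise.
- dominant-term comparison — yes — fits the structure here.
- l'Hôpital's rule (0/0) — viewed as a single quotient this runs to ∞/∞, not the 0/0 clash this candidate addresses; an at-infinity variant of the rule would resolve it, but comparing leading growth reads the answer without differentiating.
- conjugate multiplication: there is no infinity-minus-infinity radical difference to rationalize.


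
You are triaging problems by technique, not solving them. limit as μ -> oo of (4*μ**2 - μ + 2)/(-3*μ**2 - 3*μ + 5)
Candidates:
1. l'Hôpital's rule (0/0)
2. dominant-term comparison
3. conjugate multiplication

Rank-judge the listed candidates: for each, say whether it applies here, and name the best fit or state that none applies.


Diagnosis: dominant-term comparison — divide through by the highest power of μ; every lower-order term dies and the dominant terms decide the limit.
- l'Hôpital's rule (0/0): as a single quotient the expression runs to ∞/∞ at the limit point — an at-infinity form of the rule would apply, though the leading-growth comparison is the direct reading.
- dominant-term comparison: yes — fits the structure here.
- conjugate multiplication: no difference of divergent radicals appears, so rationalizing has nothing to cancel.


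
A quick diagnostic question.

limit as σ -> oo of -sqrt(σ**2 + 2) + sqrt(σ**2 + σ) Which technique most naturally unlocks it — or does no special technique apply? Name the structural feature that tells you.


Best approach: conjugate multiplication — neither sqrt(σ**2 + σ) nor sqrt(σ**2 + 2) converges alone, so rewrite their difference as a conjugate-rationalized quotient first.


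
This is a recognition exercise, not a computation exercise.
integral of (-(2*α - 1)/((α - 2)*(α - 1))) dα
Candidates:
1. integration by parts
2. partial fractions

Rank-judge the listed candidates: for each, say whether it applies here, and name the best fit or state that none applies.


Best approach: partial fractions — a proper rational integrand whose denominator splits into simpler factors — decompose into partial fractions first.
- integration by parts — the integrand does not split as a nonconstant polynomial times an exp, sine, cosine of a linear argument, or logarithm — no polynomial-kernel parts product to differentiate one side of.
- partial fractions — yes, a natural case for it.


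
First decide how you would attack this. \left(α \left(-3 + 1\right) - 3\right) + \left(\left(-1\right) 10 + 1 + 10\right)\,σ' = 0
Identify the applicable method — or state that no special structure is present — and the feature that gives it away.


Diagnosis: no special technique — with σ absent the equation is not coupled at all: direct integration in α.


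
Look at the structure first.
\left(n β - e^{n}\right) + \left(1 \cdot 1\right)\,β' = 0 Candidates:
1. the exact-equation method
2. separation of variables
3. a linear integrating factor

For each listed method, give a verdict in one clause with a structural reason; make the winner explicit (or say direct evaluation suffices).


Diagnosis: a linear integrating factor — linear in the unknown with genuine forcing: multiply through by the exponential of the integrated coefficient and the left side closes into one derivative.
- the exact-equation method: the mixed partial derivatives differ, so the left side is not a total differential.
- separation of variables — no division isolates the independent variable from the unknown.
- a linear integrating factor: applicable, and directly so.


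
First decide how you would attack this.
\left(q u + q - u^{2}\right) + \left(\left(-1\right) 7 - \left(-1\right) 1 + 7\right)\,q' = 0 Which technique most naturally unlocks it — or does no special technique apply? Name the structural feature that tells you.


Diagnosis: a linear integrating factor — the unknown enters only to the first power against a nonzero forcing term — the integrating-factor template applies directly.


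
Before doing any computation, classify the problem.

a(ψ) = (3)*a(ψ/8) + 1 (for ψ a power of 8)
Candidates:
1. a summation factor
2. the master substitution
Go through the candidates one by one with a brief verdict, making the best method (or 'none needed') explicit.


Best approach: the master substitution — recursion at ψ/8 is multiplicative in the index; logarithmic reindexing via ψ = 8^m linearizes it.
- a summation factor — a divided-index call is outside the fixed-shift first-order family a summation factor normalizes.
- the master substitution: a fit — the right tool for this form.


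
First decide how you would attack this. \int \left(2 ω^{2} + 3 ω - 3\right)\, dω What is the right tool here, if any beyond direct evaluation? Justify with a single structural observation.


Verdict: no special technique — the integrand is a sum of constant multiples of powers of ω — integrate term by term.


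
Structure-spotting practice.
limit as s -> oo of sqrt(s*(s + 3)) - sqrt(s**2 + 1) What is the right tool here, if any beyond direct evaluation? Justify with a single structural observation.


Diagnosis: conjugate multiplication — divergence minus divergence hides a finite answer — expose it by pairing sqrt(s*(s + 3)) - sqrt(s**2 + 1) with its conjugate.


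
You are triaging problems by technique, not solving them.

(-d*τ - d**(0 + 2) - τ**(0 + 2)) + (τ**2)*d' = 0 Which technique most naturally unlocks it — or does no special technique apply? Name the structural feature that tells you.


Technique: the homogeneous substitution — solved for the derivative, the right side is unchanged under scaling τ and d together — it depends only on the ratio d/τ, so substitute a single ratio variable.


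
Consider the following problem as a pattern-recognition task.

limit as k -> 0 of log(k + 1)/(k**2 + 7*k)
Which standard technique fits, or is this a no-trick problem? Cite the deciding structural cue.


Method: l'Hôpital's rule (0/0) — the 0/0 form at 0 is the signature situation for l'Hôpital's rule. A local series expansion at the point resolves it as well; the rule is the packaged version of that step.


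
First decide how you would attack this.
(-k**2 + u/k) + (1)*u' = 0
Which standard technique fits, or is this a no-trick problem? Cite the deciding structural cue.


Diagnosis: a linear integrating factor — linear in the unknown with genuine forcing: multiply through by the exponential of the integrated coefficient and the left side closes into one derivative.


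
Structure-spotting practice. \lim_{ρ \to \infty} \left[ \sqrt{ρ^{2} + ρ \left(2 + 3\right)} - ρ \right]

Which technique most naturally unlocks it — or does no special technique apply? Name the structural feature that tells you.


Best approach: conjugate multiplication — this difference gives up after one conjugate multiplication — the radical structure cancels against its conjugate.


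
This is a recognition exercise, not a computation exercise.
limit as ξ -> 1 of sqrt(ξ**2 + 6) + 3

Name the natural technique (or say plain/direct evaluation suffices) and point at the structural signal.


Diagnosis: no special technique — the expression is continuous at the evaluation point — substitute directly; no indeterminate form appears.


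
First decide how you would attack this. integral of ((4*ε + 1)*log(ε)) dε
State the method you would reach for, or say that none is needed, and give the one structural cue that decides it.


Diagnosis: integration by parts — logs resist antidifferentiation but differentiate beautifully; pair log(ε) with the polynomial 4*ε + 1 via parts.
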